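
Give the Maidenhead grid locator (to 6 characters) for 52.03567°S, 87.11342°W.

Shift to the Maidenhead origin (180°W, 90°S): lon 92.8866, lat 37.9643.
Field: lon ⌊92.8866/20⌋ = 4 → E; lat ⌊37.9643/10⌋ = 3 → D.
Square: lon ⌊12.8866/2⌋ = 6; lat ⌊7.9643/1⌋ = 7.
Subsquare: lon ⌊0.8866/0.0833333⌋ = 10 → k; lat ⌊0.9643/0.0416667⌋ = 23 → x.

ED67kx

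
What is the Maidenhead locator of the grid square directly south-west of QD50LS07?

QD50ks96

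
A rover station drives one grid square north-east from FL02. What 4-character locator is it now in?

FL13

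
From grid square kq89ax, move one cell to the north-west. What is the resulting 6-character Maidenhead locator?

KR70xa

Longitude subsquare a = 0; −1 → -1, wraps to 23 = x, carry into square.
Longitude square 8; −1 → 7.
Latitude subsquare x = 23; +1 → 24, wraps to 0 = a, carry into square.
Latitude square 9; +1 → 10, wraps to 0, carry into field.
Latitude field Q = 16; +1 → 17 = R.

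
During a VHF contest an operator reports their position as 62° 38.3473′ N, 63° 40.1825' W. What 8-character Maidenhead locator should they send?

Offset from 180°W / 90°S: lon 116.33029°, lat 152.63912°.
Field: lon ⌊116.33029/20⌋ = 5 → F; lat ⌊152.63912/10⌋ = 15 → P.
Square: lon ⌊16.33029/2⌋ = 8; lat ⌊2.63912/1⌋ = 2.
Subsquare: lon ⌊0.33029/0.0833333⌋ = 3 → d; lat ⌊0.63912/0.0416667⌋ = 15 → p.
Extended square: lon ⌊0.08029/0.00833333⌋ = 9; lat ⌊0.01412/0.00416667⌋ = 3.

FP82dp93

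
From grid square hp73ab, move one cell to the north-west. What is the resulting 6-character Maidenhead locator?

Longitude subsquare a = 0; −1 → -1, wraps to 23 = x, carry into square.
Longitude square 7; −1 → 6.
Latitude subsquare b = 1; +1 → 2 = c.

HP63xc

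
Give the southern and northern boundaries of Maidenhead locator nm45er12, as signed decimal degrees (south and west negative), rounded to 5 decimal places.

Field N=13, M=12: +13·20° lon, +12·10° lat → SW at lon 80°, lat 30°.
Square 4, 5: +4·2° lon, +5·1° lat → SW at lon 88°, lat 35°.
Subsquare e=4, r=17: +4·0.0833333° lon, +17·0.0416667° lat → SW at lon 88.3333°, lat 35.7083°.
Extended square 1, 2: +1·0.00833333° lon, +2·0.00416667° lat → SW at lon 88.3417°, lat 35.7167°.
Cell spans 0.00833333° lon × 0.00416667° lat.
south 35.71667, north 35.72083.

35.71667, 35.72083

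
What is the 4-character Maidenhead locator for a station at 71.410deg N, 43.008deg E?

LQ11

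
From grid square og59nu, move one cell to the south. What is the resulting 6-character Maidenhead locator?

OG59nt

Latitude subsquare u = 20; −1 → 19 = t.
The longitude characters are unchanged.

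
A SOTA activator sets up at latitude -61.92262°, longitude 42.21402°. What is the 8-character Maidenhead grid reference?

LC18cb58

Add 180° to longitude and 90° to latitude: 222.21402, 28.07738.
Field: 222.21402/20 → 11 → L, 28.07738/10 → 2 → C; chars LC.
Square: 2.21402/2 → 1, 8.07738/1 → 8; chars 18.
Subsquare: 0.21402/0.0833333 → 2 → c, 0.07738/0.0416667 → 1 → b; chars cb.
Extended square: 0.04735/0.00833333 → 5, 0.03571/0.00416667 → 8; chars 58.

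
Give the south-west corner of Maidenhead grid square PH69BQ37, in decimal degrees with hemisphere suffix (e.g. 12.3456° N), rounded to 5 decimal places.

Field P=15, H=7: +15·20° lon, +7·10° lat → SW at lon 120°, lat -20°.
Square 6, 9: +6·2° lon, +9·1° lat → SW at lon 132°, lat -11°.
Subsquare b=1, q=16: +1·0.0833333° lon, +16·0.0416667° lat → SW at lon 132.083°, lat -10.3333°.
Extended square 3, 7: +3·0.00833333° lon, +7·0.00416667° lat → SW at lon 132.108°, lat -10.3042°.
latitude 10.30417° S, longitude 132.10833° E.

10.30417° S, 132.10833° E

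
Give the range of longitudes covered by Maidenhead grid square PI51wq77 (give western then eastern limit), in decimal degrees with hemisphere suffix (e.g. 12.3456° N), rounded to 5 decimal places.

131.89167° E, 131.90000° E

Field P=15, I=8: +15·20° lon, +8·10° lat → SW at lon 120°, lat -10°.
Square 5, 1: +5·2° lon, +1·1° lat → SW at lon 130°, lat -9°.
Subsquare w=22, q=16: +22·0.0833333° lon, +16·0.0416667° lat → SW at lon 131.833°, lat -8.33333°.
Extended square 7, 7: +7·0.00833333° lon, +7·0.00416667° lat → SW at lon 131.892°, lat -8.30417°.
Cell spans 0.00833333° lon × 0.00416667° lat.
west 131.89167° E, east 131.90000° E.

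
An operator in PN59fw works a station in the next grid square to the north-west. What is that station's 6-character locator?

PN59ex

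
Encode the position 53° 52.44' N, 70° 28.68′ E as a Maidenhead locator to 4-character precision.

Shift to the Maidenhead origin (180°W, 90°S): lon 250.48, lat 143.87.
Field (20°×10°, letters A–R): lon ⌊250.48/20⌋ = 12 → M; lat ⌊143.87/10⌋ = 14 → O.
Square (2°×1°, digits 0–9): lon ⌊10.48/2⌋ = 5; lat ⌊3.87/1⌋ = 3.

MO53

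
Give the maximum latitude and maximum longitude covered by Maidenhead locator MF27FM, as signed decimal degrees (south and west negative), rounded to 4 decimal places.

Field M=12, F=5: +12·20° lon, +5·10° lat → SW at lon 60°, lat -40°.
Square 2, 7: +2·2° lon, +7·1° lat → SW at lon 64°, lat -33°.
Subsquare f=5, m=12: +5·0.0833333° lon, +12·0.0416667° lat → SW at lon 64.4167°, lat -32.5°.
Cell spans 0.0833333° lon × 0.0416667° lat. NE corner is SW corner plus one full cell.
latitude -32.4583, longitude 64.5000.

-32.4583, 64.5000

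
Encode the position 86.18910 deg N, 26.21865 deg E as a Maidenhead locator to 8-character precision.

KR36ce65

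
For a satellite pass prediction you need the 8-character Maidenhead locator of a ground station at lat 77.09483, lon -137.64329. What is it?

CQ17ec22

Offset from 180°W / 90°S: lon 42.35671°, lat 167.09483°.
Field: 42.35671/20 → 2 → C, 167.09483/10 → 16 → Q; chars CQ.
Square: 2.35671/2 → 1, 7.09483/1 → 7; chars 17.
Subsquare: 0.35671/0.0833333 → 4 → e, 0.09483/0.0416667 → 2 → c; chars ec.
Extended square: 0.02338/0.00833333 → 2, 0.01150/0.00416667 → 2; chars 22.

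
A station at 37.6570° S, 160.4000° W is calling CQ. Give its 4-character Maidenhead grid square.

AF92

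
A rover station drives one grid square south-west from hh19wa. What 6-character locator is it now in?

HH18vx

Longitude subsquare w = 22; −1 → 21 = v.
Latitude subsquare a = 0; −1 → -1, wraps to 23 = x, carry into square.
Latitude square 9; −1 → 8.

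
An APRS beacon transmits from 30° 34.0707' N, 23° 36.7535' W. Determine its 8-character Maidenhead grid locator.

HM80en66

Add 180° to longitude and 90° to latitude: 156.38744, 120.56785.
Field (20°×10°, letters A–R): lon ⌊156.38744/20⌋ = 7 → H; lat ⌊120.56785/10⌋ = 12 → M.
Square (2°×1°, digits 0–9): lon ⌊16.38744/2⌋ = 8; lat ⌊0.56785/1⌋ = 0.
Subsquare (5′×2.5′, letters a–x): lon ⌊0.38744/0.0833333⌋ = 4 → e; lat ⌊0.56785/0.0416667⌋ = 13 → n.
Extended square (30″×15″, digits 0–9): lon ⌊0.05411/0.00833333⌋ = 6; lat ⌊0.02618/0.00416667⌋ = 6.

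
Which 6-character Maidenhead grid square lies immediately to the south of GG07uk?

Latitude subsquare k = 10; −1 → 9 = j.
The longitude characters are unchanged.

GG07uj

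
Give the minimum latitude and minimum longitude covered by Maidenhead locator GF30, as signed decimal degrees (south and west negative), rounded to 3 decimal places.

-40.000, -54.000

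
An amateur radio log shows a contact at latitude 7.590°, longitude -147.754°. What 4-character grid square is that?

Offset from 180°W / 90°S: lon 32.25°, lat 97.59°.
Field: lon ⌊32.25/20⌋ = 1 → B; lat ⌊97.59/10⌋ = 9 → J.
Square: lon ⌊12.25/2⌋ = 6; lat ⌊7.59/1⌋ = 7.

BJ67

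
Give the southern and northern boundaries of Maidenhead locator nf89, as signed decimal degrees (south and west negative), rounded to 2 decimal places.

-31.00, -30.00

Field N=13, F=5: +13·20° lon, +5·10° lat → SW at lon 80°, lat -40°.
Square 8, 9: +8·2° lon, +9·1° lat → SW at lon 96°, lat -31°.
Cell spans 2° lon × 1° lat.
south -31.00, north -30.00.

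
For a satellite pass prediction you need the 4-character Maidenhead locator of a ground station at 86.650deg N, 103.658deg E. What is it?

OR16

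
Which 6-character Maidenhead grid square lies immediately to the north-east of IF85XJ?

Longitude subsquare x = 23; +1 → 24, wraps to 0 = a, carry into square.
Longitude square 8; +1 → 9.
Latitude subsquare j = 9; +1 → 10 = k.

IF95ak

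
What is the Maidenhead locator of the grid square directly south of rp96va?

RP95vx

Latitude subsquare a = 0; −1 → -1, wraps to 23 = x, carry into square.
Latitude square 6; −1 → 5.
The longitude characters are unchanged.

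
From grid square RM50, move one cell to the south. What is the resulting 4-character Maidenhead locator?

Latitude square 0; −1 → -1, wraps to 9, carry into field.
Latitude field M = 12; −1 → 11 = L.
The longitude characters are unchanged.

RL59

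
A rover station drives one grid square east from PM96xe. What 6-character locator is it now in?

Longitude subsquare x = 23; +1 → 24, wraps to 0 = a, carry into square.
Longitude square 9; +1 → 10, wraps to 0, carry into field.
Longitude field P = 15; +1 → 16 = Q.
The latitude characters are unchanged.

QM06ae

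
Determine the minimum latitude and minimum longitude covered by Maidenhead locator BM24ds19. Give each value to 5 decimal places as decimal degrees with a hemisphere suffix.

34.78750° N, 155.74167° W

Field B=1, M=12: +1·20° lon, +12·10° lat → SW at lon -160°, lat 30°.
Square 2, 4: +2·2° lon, +4·1° lat → SW at lon -156°, lat 34°.
Subsquare d=3, s=18: +3·0.0833333° lon, +18·0.0416667° lat → SW at lon -155.75°, lat 34.75°.
Extended square 1, 9: +1·0.00833333° lon, +9·0.00416667° lat → SW at lon -155.742°, lat 34.7875°.
latitude 34.78750° N, longitude 155.74167° W.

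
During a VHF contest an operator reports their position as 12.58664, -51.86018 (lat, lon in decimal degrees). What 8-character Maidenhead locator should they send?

GK42bo60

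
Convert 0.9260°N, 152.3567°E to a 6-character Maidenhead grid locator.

QJ60ew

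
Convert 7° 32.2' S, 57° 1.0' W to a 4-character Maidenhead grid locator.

GI12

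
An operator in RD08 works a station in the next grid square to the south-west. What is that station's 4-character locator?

Longitude square 0; −1 → -1, wraps to 9, carry into field.
Longitude field R = 17; −1 → 16 = Q.
Latitude square 8; −1 → 7.

QD97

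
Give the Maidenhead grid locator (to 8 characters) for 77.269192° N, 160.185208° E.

RQ07cg24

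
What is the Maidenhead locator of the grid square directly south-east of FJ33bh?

FJ33cg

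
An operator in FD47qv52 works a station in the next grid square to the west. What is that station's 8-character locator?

FD47qv42

Longitude extended square 5; −1 → 4.
The latitude characters are unchanged.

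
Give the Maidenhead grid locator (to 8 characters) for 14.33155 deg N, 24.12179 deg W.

Shift to the Maidenhead origin (180°W, 90°S): lon 155.87821, lat 104.33155.
Field: 155.87821/20 → 7 → H, 104.33155/10 → 10 → K; chars HK.
Square: 15.87821/2 → 7, 4.33155/1 → 4; chars 74.
Subsquare: 1.87821/0.0833333 → 22 → w, 0.33155/0.0416667 → 7 → h; chars wh.
Extended square: 0.04488/0.00833333 → 5, 0.03988/0.00416667 → 9; chars 59.

HK74wh59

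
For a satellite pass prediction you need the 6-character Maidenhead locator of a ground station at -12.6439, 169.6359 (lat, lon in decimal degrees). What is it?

RH47ti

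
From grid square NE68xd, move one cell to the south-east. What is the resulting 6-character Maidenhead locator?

Longitude subsquare x = 23; +1 → 24, wraps to 0 = a, carry into square.
Longitude square 6; +1 → 7.
Latitude subsquare d = 3; −1 → 2 = c.

NE78ac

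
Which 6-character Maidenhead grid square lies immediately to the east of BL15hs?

BL15is

Longitude subsquare h = 7; +1 → 8 = i.
The latitude characters are unchanged.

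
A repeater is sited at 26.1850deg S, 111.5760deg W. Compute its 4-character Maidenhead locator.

Add 180° to longitude and 90° to latitude: 68.42, 63.81.
Field (20°×10°, letters A–R): lon ⌊68.42/20⌋ = 3 → D; lat ⌊63.81/10⌋ = 6 → G.
Square (2°×1°, digits 0–9): lon ⌊8.42/2⌋ = 4; lat ⌊3.81/1⌋ = 3.

DG43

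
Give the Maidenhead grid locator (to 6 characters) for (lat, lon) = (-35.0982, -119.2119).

DF04jv

Shift to the Maidenhead origin (180°W, 90°S): lon 60.7881, lat 54.9018.
Field: lon ⌊60.7881/20⌋ = 3 → D; lat ⌊54.9018/10⌋ = 5 → F.
Square: lon ⌊0.7881/2⌋ = 0; lat ⌊4.9018/1⌋ = 4.
Subsquare: lon ⌊0.7881/0.0833333⌋ = 9 → j; lat ⌊0.9018/0.0416667⌋ = 21 → v.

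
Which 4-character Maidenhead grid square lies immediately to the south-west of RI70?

RH69

Longitude square 7; −1 → 6.
Latitude square 0; −1 → -1, wraps to 9, carry into field.
Latitude field I = 8; −1 → 7 = H.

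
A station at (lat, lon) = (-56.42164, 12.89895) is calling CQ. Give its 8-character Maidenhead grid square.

Offset from 180°W / 90°S: lon 192.89895°, lat 33.57836°.
Field: lon ⌊192.89895/20⌋ = 9 → J; lat ⌊33.57836/10⌋ = 3 → D.
Square: lon ⌊12.89895/2⌋ = 6; lat ⌊3.57836/1⌋ = 3.
Subsquare: lon ⌊0.89895/0.0833333⌋ = 10 → k; lat ⌊0.57836/0.0416667⌋ = 13 → n.
Extended square: lon ⌊0.06562/0.00833333⌋ = 7; lat ⌊0.03669/0.00416667⌋ = 8.

JD63kn78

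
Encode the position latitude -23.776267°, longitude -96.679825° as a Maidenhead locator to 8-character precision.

EG16pf83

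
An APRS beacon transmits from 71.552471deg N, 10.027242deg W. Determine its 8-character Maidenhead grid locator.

IQ41xn62

Add 180° to longitude and 90° to latitude: 169.97276, 161.55247.
Field: 169.97276/20 → 8 → I, 161.55247/10 → 16 → Q; chars IQ.
Square: 9.97276/2 → 4, 1.55247/1 → 1; chars 41.
Subsquare: 1.97276/0.0833333 → 23 → x, 0.55247/0.0416667 → 13 → n; chars xn.
Extended square: 0.05609/0.00833333 → 6, 0.01080/0.00416667 → 2; chars 62.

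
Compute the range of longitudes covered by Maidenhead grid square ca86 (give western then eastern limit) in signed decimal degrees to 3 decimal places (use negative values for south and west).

Field C=2, A=0: +2·20° lon, +0·10° lat → SW at lon -140°, lat -90°.
Square 8, 6: +8·2° lon, +6·1° lat → SW at lon -124°, lat -84°.
Cell spans 2° lon × 1° lat.
west -124.000, east -122.000.

-124.000, -122.000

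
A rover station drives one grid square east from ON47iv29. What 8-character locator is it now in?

Longitude extended square 2; +1 → 3.
The latitude characters are unchanged.

ON47iv39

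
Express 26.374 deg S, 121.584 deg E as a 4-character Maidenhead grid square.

Add 180° to longitude and 90° to latitude: 301.58, 63.63.
Field: lon ⌊301.58/20⌋ = 15 → P; lat ⌊63.63/10⌋ = 6 → G.
Square: lon ⌊1.58/2⌋ = 0; lat ⌊3.63/1⌋ = 3.

PG03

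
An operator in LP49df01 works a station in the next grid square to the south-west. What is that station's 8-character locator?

Longitude extended square 0; −1 → -1, wraps to 9, carry into subsquare.
Longitude subsquare d = 3; −1 → 2 = c.
Latitude extended square 1; −1 → 0.

LP49cf90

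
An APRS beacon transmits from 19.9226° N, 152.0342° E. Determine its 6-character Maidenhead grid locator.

Add 180° to longitude and 90° to latitude: 332.0342, 109.9226.
Field: lon ⌊332.0342/20⌋ = 16 → Q; lat ⌊109.9226/10⌋ = 10 → K.
Square: lon ⌊12.0342/2⌋ = 6; lat ⌊9.9226/1⌋ = 9.
Subsquare: lon ⌊0.0342/0.0833333⌋ = 0 → a; lat ⌊0.9226/0.0416667⌋ = 22 → w.

QK69aw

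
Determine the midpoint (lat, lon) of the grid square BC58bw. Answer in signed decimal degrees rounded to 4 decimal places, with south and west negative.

Field B=1, C=2: +1·20° lon, +2·10° lat → SW at lon -160°, lat -70°.
Square 5, 8: +5·2° lon, +8·1° lat → SW at lon -150°, lat -62°.
Subsquare b=1, w=22: +1·0.0833333° lon, +22·0.0416667° lat → SW at lon -149.917°, lat -61.0833°.
Cell spans 0.0833333° lon × 0.0416667° lat. Centre is SW corner plus half of each.
latitude -61.0625, longitude -149.8750.

-61.0625, -149.8750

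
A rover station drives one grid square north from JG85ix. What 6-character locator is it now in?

JG86ia

Latitude subsquare x = 23; +1 → 24, wraps to 0 = a, carry into square.
Latitude square 5; +1 → 6.
The longitude characters are unchanged.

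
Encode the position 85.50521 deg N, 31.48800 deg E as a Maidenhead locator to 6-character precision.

KR55rm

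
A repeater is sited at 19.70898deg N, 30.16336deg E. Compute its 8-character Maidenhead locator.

KK59br90

Add 180° to longitude and 90° to latitude: 210.16336, 109.70898.
Field: lon ⌊210.16336/20⌋ = 10 → K; lat ⌊109.70898/10⌋ = 10 → K.
Square: lon ⌊10.16336/2⌋ = 5; lat ⌊9.70898/1⌋ = 9.
Subsquare: lon ⌊0.16336/0.0833333⌋ = 1 → b; lat ⌊0.70898/0.0416667⌋ = 17 → r.
Extended square: lon ⌊0.08003/0.00833333⌋ = 9; lat ⌊0.00065/0.00416667⌋ = 0.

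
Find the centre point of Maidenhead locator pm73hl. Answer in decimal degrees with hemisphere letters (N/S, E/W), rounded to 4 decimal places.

Field P=15, M=12: +15·20° lon, +12·10° lat → SW at lon 120°, lat 30°.
Square 7, 3: +7·2° lon, +3·1° lat → SW at lon 134°, lat 33°.
Subsquare h=7, l=11: +7·0.0833333° lon, +11·0.0416667° lat → SW at lon 134.583°, lat 33.4583°.
Cell spans 0.0833333° lon × 0.0416667° lat. Centre is SW corner plus half of each.
latitude 33.4792° N, longitude 134.6250° E.

33.4792° N, 134.6250° E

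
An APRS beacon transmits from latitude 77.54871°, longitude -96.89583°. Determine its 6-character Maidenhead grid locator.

EQ17nn

Add 180° to longitude and 90° to latitude: 83.1042, 167.5487.
Field (20°×10°, letters A–R): lon ⌊83.1042/20⌋ = 4 → E; lat ⌊167.5487/10⌋ = 16 → Q.
Square (2°×1°, digits 0–9): lon ⌊3.1042/2⌋ = 1; lat ⌊7.5487/1⌋ = 7.
Subsquare (5′×2.5′, letters a–x): lon ⌊1.1042/0.0833333⌋ = 13 → n; lat ⌊0.5487/0.0416667⌋ = 13 → n.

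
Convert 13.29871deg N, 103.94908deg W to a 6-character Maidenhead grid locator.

DK83ah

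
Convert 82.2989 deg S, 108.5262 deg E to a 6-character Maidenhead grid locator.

OA47gq

Offset from 180°W / 90°S: lon 288.5262°, lat 7.7011°.
Field: 288.5262/20 → 14 → O, 7.7011/10 → 0 → A; chars OA.
Square: 8.5262/2 → 4, 7.7011/1 → 7; chars 47.
Subsquare: 0.5262/0.0833333 → 6 → g, 0.7011/0.0416667 → 16 → q; chars gq.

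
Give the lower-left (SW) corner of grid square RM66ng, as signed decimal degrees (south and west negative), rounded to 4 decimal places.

36.2500, 173.0833

Field R=17, M=12: +17·20° lon, +12·10° lat → SW at lon 160°, lat 30°.
Square 6, 6: +6·2° lon, +6·1° lat → SW at lon 172°, lat 36°.
Subsquare n=13, g=6: +13·0.0833333° lon, +6·0.0416667° lat → SW at lon 173.083°, lat 36.25°.
latitude 36.2500, longitude 173.0833.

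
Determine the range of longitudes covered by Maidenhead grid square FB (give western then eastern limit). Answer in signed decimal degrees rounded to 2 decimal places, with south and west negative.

-80.00, -60.00

Field F=5, B=1: +5·20° lon, +1·10° lat → SW at lon -80°, lat -80°.
Cell spans 20° lon × 10° lat.
west -80.00, east -60.00.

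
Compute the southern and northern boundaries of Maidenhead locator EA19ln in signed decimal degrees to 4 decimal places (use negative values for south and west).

-80.4583, -80.4167

Field E=4, A=0: +4·20° lon, +0·10° lat → SW at lon -100°, lat -90°.
Square 1, 9: +1·2° lon, +9·1° lat → SW at lon -98°, lat -81°.
Subsquare l=11, n=13: +11·0.0833333° lon, +13·0.0416667° lat → SW at lon -97.0833°, lat -80.4583°.
Cell spans 0.0833333° lon × 0.0416667° lat.
south -80.4583, north -80.4167.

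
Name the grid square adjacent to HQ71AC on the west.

Longitude subsquare a = 0; −1 → -1, wraps to 23 = x, carry into square.
Longitude square 7; −1 → 6.
The latitude characters are unchanged.

HQ61xc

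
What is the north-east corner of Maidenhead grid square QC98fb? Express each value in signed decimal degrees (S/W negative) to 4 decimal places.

Field Q=16, C=2: +16·20° lon, +2·10° lat → SW at lon 140°, lat -70°.
Square 9, 8: +9·2° lon, +8·1° lat → SW at lon 158°, lat -62°.
Subsquare f=5, b=1: +5·0.0833333° lon, +1·0.0416667° lat → SW at lon 158.417°, lat -61.9583°.
Cell spans 0.0833333° lon × 0.0416667° lat. NE corner is SW corner plus one full cell.
latitude -61.9167, longitude 158.5000.

-61.9167, 158.5000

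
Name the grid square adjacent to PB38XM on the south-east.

Longitude subsquare x = 23; +1 → 24, wraps to 0 = a, carry into square.
Longitude square 3; +1 → 4.
Latitude subsquare m = 12; −1 → 11 = l.

PB48al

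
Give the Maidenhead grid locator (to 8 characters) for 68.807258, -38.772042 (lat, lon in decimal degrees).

Add 180° to longitude and 90° to latitude: 141.22796, 158.80726.
Field: 141.22796/20 → 7 → H, 158.80726/10 → 15 → P; chars HP.
Square: 1.22796/2 → 0, 8.80726/1 → 8; chars 08.
Subsquare: 1.22796/0.0833333 → 14 → o, 0.80726/0.0416667 → 19 → t; chars ot.
Extended square: 0.06129/0.00833333 → 7, 0.01559/0.00416667 → 3; chars 73.

HP08ot73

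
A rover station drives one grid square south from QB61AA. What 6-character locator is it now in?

Latitude subsquare a = 0; −1 → -1, wraps to 23 = x, carry into square.
Latitude square 1; −1 → 0.
The longitude characters are unchanged.

QB60ax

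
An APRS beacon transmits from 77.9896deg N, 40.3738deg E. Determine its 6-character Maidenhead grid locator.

LQ07ex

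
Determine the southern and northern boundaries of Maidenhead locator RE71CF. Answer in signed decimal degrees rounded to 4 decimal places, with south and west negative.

-48.7917, -48.7500

Field R=17, E=4: +17·20° lon, +4·10° lat → SW at lon 160°, lat -50°.
Square 7, 1: +7·2° lon, +1·1° lat → SW at lon 174°, lat -49°.
Subsquare c=2, f=5: +2·0.0833333° lon, +5·0.0416667° lat → SW at lon 174.167°, lat -48.7917°.
Cell spans 0.0833333° lon × 0.0416667° lat.
south -48.7917, north -48.7500.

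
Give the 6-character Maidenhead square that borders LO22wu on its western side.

Longitude subsquare w = 22; −1 → 21 = v.
The latitude characters are unchanged.

LO22vu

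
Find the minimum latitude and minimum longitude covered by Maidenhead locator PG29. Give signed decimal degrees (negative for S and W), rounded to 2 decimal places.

-21.00, 124.00

Field P=15, G=6: +15·20° lon, +6·10° lat → SW at lon 120°, lat -30°.
Square 2, 9: +2·2° lon, +9·1° lat → SW at lon 124°, lat -21°.
latitude -21.00, longitude 124.00.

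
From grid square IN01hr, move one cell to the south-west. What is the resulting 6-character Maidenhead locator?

IN01gq

Longitude subsquare h = 7; −1 → 6 = g.
Latitude subsquare r = 17; −1 → 16 = q.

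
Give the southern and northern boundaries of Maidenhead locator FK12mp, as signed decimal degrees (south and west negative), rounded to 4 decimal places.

12.6250, 12.6667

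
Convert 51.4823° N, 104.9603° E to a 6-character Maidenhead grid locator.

OO21ll

Add 180° to longitude and 90° to latitude: 284.9603, 141.4823.
Field: 284.9603/20 → 14 → O, 141.4823/10 → 14 → O; chars OO.
Square: 4.9603/2 → 2, 1.4823/1 → 1; chars 21.
Subsquare: 0.9603/0.0833333 → 11 → l, 0.4823/0.0416667 → 11 → l; chars ll.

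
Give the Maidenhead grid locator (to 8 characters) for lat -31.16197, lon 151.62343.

Shift to the Maidenhead origin (180°W, 90°S): lon 331.62343, lat 58.83803.
Field: lon ⌊331.62343/20⌋ = 16 → Q; lat ⌊58.83803/10⌋ = 5 → F.
Square: lon ⌊11.62343/2⌋ = 5; lat ⌊8.83803/1⌋ = 8.
Subsquare: lon ⌊1.62343/0.0833333⌋ = 19 → t; lat ⌊0.83803/0.0416667⌋ = 20 → u.
Extended square: lon ⌊0.04010/0.00833333⌋ = 4; lat ⌊0.00470/0.00416667⌋ = 1.

QF58tu41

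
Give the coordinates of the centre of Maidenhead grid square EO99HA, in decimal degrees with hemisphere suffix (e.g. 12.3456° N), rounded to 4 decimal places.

59.0208° N, 81.3750° W

Field E=4, O=14: +4·20° lon, +14·10° lat → SW at lon -100°, lat 50°.
Square 9, 9: +9·2° lon, +9·1° lat → SW at lon -82°, lat 59°.
Subsquare h=7, a=0: +7·0.0833333° lon, +0·0.0416667° lat → SW at lon -81.4167°, lat 59°.
Cell spans 0.0833333° lon × 0.0416667° lat. Centre is SW corner plus half of each.
latitude 59.0208° N, longitude 81.3750° W.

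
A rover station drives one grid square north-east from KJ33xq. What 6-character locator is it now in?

KJ43ar

Longitude subsquare x = 23; +1 → 24, wraps to 0 = a, carry into square.
Longitude square 3; +1 → 4.
Latitude subsquare q = 16; +1 → 17 = r.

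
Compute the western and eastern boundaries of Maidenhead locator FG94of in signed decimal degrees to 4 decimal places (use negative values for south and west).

Field F=5, G=6: +5·20° lon, +6·10° lat → SW at lon -80°, lat -30°.
Square 9, 4: +9·2° lon, +4·1° lat → SW at lon -62°, lat -26°.
Subsquare o=14, f=5: +14·0.0833333° lon, +5·0.0416667° lat → SW at lon -60.8333°, lat -25.7917°.
Cell spans 0.0833333° lon × 0.0416667° lat.
west -60.8333, east -60.7500.

-60.8333, -60.7500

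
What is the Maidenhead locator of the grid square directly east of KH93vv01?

Longitude extended square 0; +1 → 1.
The latitude characters are unchanged.

KH93vv11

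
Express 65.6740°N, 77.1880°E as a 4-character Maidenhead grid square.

Shift to the Maidenhead origin (180°W, 90°S): lon 257.19, lat 155.67.
Field (20°×10°, letters A–R): lon ⌊257.19/20⌋ = 12 → M; lat ⌊155.67/10⌋ = 15 → P.
Square (2°×1°, digits 0–9): lon ⌊17.19/2⌋ = 8; lat ⌊5.67/1⌋ = 5.

MP85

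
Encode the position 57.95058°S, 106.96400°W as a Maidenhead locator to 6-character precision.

DD62mb

Add 180° to longitude and 90° to latitude: 73.0360, 32.0494.
Field: lon ⌊73.0360/20⌋ = 3 → D; lat ⌊32.0494/10⌋ = 3 → D.
Square: lon ⌊13.0360/2⌋ = 6; lat ⌊2.0494/1⌋ = 2.
Subsquare: lon ⌊1.0360/0.0833333⌋ = 12 → m; lat ⌊0.0494/0.0416667⌋ = 1 → b.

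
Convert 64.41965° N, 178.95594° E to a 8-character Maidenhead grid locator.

RP94lk40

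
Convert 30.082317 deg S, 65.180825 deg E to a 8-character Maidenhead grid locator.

Shift to the Maidenhead origin (180°W, 90°S): lon 245.18082, lat 59.91768.
Field: lon ⌊245.18082/20⌋ = 12 → M; lat ⌊59.91768/10⌋ = 5 → F.
Square: lon ⌊5.18082/2⌋ = 2; lat ⌊9.91768/1⌋ = 9.
Subsquare: lon ⌊1.18082/0.0833333⌋ = 14 → o; lat ⌊0.91768/0.0416667⌋ = 22 → w.
Extended square: lon ⌊0.01416/0.00833333⌋ = 1; lat ⌊0.00102/0.00416667⌋ = 0.

MF29ow10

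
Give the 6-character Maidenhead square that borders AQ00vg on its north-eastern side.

Longitude subsquare v = 21; +1 → 22 = w.
Latitude subsquare g = 6; +1 → 7 = h.

AQ00wh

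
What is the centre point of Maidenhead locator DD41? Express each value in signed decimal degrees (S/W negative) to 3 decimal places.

Field D=3, D=3: +3·20° lon, +3·10° lat → SW at lon -120°, lat -60°.
Square 4, 1: +4·2° lon, +1·1° lat → SW at lon -112°, lat -59°.
Cell spans 2° lon × 1° lat. Centre is SW corner plus half of each.
latitude -58.500, longitude -111.000.

-58.500, -111.000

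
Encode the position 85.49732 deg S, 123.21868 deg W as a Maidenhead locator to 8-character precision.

Shift to the Maidenhead origin (180°W, 90°S): lon 56.78132, lat 4.50268.
Field: 56.78132/20 → 2 → C, 4.50268/10 → 0 → A; chars CA.
Square: 16.78132/2 → 8, 4.50268/1 → 4; chars 84.
Subsquare: 0.78132/0.0833333 → 9 → j, 0.50268/0.0416667 → 12 → m; chars jm.
Extended square: 0.03132/0.00833333 → 3, 0.00268/0.00416667 → 0; chars 30.

CA84jm30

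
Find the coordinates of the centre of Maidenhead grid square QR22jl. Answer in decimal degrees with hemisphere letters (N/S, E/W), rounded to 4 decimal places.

Field Q=16, R=17: +16·20° lon, +17·10° lat → SW at lon 140°, lat 80°.
Square 2, 2: +2·2° lon, +2·1° lat → SW at lon 144°, lat 82°.
Subsquare j=9, l=11: +9·0.0833333° lon, +11·0.0416667° lat → SW at lon 144.75°, lat 82.4583°.
Cell spans 0.0833333° lon × 0.0416667° lat. Centre is SW corner plus half of each.
latitude 82.4792° N, longitude 144.7917° E.

82.4792° N, 144.7917° E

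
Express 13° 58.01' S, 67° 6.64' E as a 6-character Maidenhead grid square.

Offset from 180°W / 90°S: lon 247.1107°, lat 76.0332°.
Field: lon ⌊247.1107/20⌋ = 12 → M; lat ⌊76.0332/10⌋ = 7 → H.
Square: lon ⌊7.1107/2⌋ = 3; lat ⌊6.0332/1⌋ = 6.
Subsquare: lon ⌊1.1107/0.0833333⌋ = 13 → n; lat ⌊0.0332/0.0416667⌋ = 0 → a.

MH36na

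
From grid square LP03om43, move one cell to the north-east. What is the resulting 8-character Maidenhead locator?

LP03om54

Longitude extended square 4; +1 → 5.
Latitude extended square 3; +1 → 4.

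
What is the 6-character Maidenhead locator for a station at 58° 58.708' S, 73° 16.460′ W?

FD31ia

Shift to the Maidenhead origin (180°W, 90°S): lon 106.7257, lat 31.0215.
Field: 106.7257/20 → 5 → F, 31.0215/10 → 3 → D; chars FD.
Square: 6.7257/2 → 3, 1.0215/1 → 1; chars 31.
Subsquare: 0.7257/0.0833333 → 8 → i, 0.0215/0.0416667 → 0 → a; chars ia.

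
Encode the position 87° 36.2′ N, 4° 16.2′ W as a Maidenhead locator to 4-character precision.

Offset from 180°W / 90°S: lon 175.73°, lat 177.60°.
Field: 175.73/20 → 8 → I, 177.60/10 → 17 → R; chars IR.
Square: 15.73/2 → 7, 7.60/1 → 7; chars 77.

IR77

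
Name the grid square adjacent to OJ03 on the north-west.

NJ94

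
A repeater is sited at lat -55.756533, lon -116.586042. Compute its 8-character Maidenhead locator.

DD14qf98

Add 180° to longitude and 90° to latitude: 63.41396, 34.24347.
Field: lon ⌊63.41396/20⌋ = 3 → D; lat ⌊34.24347/10⌋ = 3 → D.
Square: lon ⌊3.41396/2⌋ = 1; lat ⌊4.24347/1⌋ = 4.
Subsquare: lon ⌊1.41396/0.0833333⌋ = 16 → q; lat ⌊0.24347/0.0416667⌋ = 5 → f.
Extended square: lon ⌊0.08062/0.00833333⌋ = 9; lat ⌊0.03513/0.00416667⌋ = 8.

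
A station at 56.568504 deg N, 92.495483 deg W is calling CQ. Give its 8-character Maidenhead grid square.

Offset from 180°W / 90°S: lon 87.50452°, lat 146.56850°.
Field (20°×10°, letters A–R): lon ⌊87.50452/20⌋ = 4 → E; lat ⌊146.56850/10⌋ = 14 → O.
Square (2°×1°, digits 0–9): lon ⌊7.50452/2⌋ = 3; lat ⌊6.56850/1⌋ = 6.
Subsquare (5′×2.5′, letters a–x): lon ⌊1.50452/0.0833333⌋ = 18 → s; lat ⌊0.56850/0.0416667⌋ = 13 → n.
Extended square (30″×15″, digits 0–9): lon ⌊0.00452/0.00833333⌋ = 0; lat ⌊0.02684/0.00416667⌋ = 6.

EO36sn06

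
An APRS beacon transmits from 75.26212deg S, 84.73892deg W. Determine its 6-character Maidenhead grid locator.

Offset from 180°W / 90°S: lon 95.2611°, lat 14.7379°.
Field: 95.2611/20 → 4 → E, 14.7379/10 → 1 → B; chars EB.
Square: 15.2611/2 → 7, 4.7379/1 → 4; chars 74.
Subsquare: 1.2611/0.0833333 → 15 → p, 0.7379/0.0416667 → 17 → r; chars pr.

EB74pr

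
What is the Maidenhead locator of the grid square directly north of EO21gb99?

EO21gc90

Latitude extended square 9; +1 → 10, wraps to 0, carry into subsquare.
Latitude subsquare b = 1; +1 → 2 = c.
The longitude characters are unchanged.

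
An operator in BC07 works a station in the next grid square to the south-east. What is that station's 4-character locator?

BC16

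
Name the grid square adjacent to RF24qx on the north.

RF25qa

Latitude subsquare x = 23; +1 → 24, wraps to 0 = a, carry into square.
Latitude square 4; +1 → 5.
The longitude characters are unchanged.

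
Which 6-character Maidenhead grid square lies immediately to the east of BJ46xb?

Longitude subsquare x = 23; +1 → 24, wraps to 0 = a, carry into square.
Longitude square 4; +1 → 5.
The latitude characters are unchanged.

BJ56ab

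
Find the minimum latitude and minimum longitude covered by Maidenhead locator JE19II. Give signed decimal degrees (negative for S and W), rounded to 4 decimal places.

-40.6667, 2.6667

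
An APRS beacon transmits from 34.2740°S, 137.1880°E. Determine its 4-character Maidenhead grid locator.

Offset from 180°W / 90°S: lon 317.19°, lat 55.73°.
Field: 317.19/20 → 15 → P, 55.73/10 → 5 → F; chars PF.
Square: 17.19/2 → 8, 5.73/1 → 5; chars 85.

PF85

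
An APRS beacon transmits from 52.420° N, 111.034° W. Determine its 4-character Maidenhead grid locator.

DO42

Add 180° to longitude and 90° to latitude: 68.97, 142.42.
Field: lon ⌊68.97/20⌋ = 3 → D; lat ⌊142.42/10⌋ = 14 → O.
Square: lon ⌊8.97/2⌋ = 4; lat ⌊2.42/1⌋ = 2.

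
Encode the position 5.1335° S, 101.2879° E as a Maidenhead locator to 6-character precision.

Offset from 180°W / 90°S: lon 281.2879°, lat 84.8665°.
Field (20°×10°, letters A–R): lon ⌊281.2879/20⌋ = 14 → O; lat ⌊84.8665/10⌋ = 8 → I.
Square (2°×1°, digits 0–9): lon ⌊1.2879/2⌋ = 0; lat ⌊4.8665/1⌋ = 4.
Subsquare (5′×2.5′, letters a–x): lon ⌊1.2879/0.0833333⌋ = 15 → p; lat ⌊0.8665/0.0416667⌋ = 20 → u.

OI04pu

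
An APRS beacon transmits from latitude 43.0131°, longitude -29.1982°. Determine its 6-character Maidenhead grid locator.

HN53ja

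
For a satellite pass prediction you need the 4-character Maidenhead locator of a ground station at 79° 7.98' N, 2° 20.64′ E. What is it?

JQ19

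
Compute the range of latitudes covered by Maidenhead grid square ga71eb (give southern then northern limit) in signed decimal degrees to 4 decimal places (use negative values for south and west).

-88.9583, -88.9167

Field G=6, A=0: +6·20° lon, +0·10° lat → SW at lon -60°, lat -90°.
Square 7, 1: +7·2° lon, +1·1° lat → SW at lon -46°, lat -89°.
Subsquare e=4, b=1: +4·0.0833333° lon, +1·0.0416667° lat → SW at lon -45.6667°, lat -88.9583°.
Cell spans 0.0833333° lon × 0.0416667° lat.
south -88.9583, north -88.9167.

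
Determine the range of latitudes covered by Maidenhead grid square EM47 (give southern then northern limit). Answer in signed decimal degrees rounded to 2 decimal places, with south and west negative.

Field E=4, M=12: +4·20° lon, +12·10° lat → SW at lon -100°, lat 30°.
Square 4, 7: +4·2° lon, +7·1° lat → SW at lon -92°, lat 37°.
Cell spans 2° lon × 1° lat.
south 37.00, north 38.00.

37.00, 38.00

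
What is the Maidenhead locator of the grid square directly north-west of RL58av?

RL48xw

Longitude subsquare a = 0; −1 → -1, wraps to 23 = x, carry into square.
Longitude square 5; −1 → 4.
Latitude subsquare v = 21; +1 → 22 = w.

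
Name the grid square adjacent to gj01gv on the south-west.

GJ01fu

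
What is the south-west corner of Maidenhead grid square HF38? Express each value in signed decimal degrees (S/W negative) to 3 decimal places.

-32.000, -34.000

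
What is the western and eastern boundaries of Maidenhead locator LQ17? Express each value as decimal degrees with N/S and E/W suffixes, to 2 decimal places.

42.00° E, 44.00° E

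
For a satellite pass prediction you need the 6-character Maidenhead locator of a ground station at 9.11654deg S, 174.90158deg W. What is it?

AI20nv

Add 180° to longitude and 90° to latitude: 5.0984, 80.8835.
Field (20°×10°, letters A–R): lon ⌊5.0984/20⌋ = 0 → A; lat ⌊80.8835/10⌋ = 8 → I.
Square (2°×1°, digits 0–9): lon ⌊5.0984/2⌋ = 2; lat ⌊0.8835/1⌋ = 0.
Subsquare (5′×2.5′, letters a–x): lon ⌊1.0984/0.0833333⌋ = 13 → n; lat ⌊0.8835/0.0416667⌋ = 21 → v.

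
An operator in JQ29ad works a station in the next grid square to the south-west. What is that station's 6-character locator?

JQ19xc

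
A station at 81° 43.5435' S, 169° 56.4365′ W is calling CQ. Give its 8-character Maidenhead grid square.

Shift to the Maidenhead origin (180°W, 90°S): lon 10.05939, lat 8.27428.
Field: lon ⌊10.05939/20⌋ = 0 → A; lat ⌊8.27428/10⌋ = 0 → A.
Square: lon ⌊10.05939/2⌋ = 5; lat ⌊8.27428/1⌋ = 8.
Subsquare: lon ⌊0.05939/0.0833333⌋ = 0 → a; lat ⌊0.27428/0.0416667⌋ = 6 → g.
Extended square: lon ⌊0.05939/0.00833333⌋ = 7; lat ⌊0.02428/0.00416667⌋ = 5.

AA58ag75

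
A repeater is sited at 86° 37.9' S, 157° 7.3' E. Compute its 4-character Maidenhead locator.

QA83

Shift to the Maidenhead origin (180°W, 90°S): lon 337.12, lat 3.37.
Field: lon ⌊337.12/20⌋ = 16 → Q; lat ⌊3.37/10⌋ = 0 → A.
Square: lon ⌊17.12/2⌋ = 8; lat ⌊3.37/1⌋ = 3.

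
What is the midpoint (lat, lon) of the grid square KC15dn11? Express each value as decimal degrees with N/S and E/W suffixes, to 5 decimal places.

64.45208° S, 22.26250° E

Field K=10, C=2: +10·20° lon, +2·10° lat → SW at lon 20°, lat -70°.
Square 1, 5: +1·2° lon, +5·1° lat → SW at lon 22°, lat -65°.
Subsquare d=3, n=13: +3·0.0833333° lon, +13·0.0416667° lat → SW at lon 22.25°, lat -64.4583°.
Extended square 1, 1: +1·0.00833333° lon, +1·0.00416667° lat → SW at lon 22.2583°, lat -64.4542°.
Cell spans 0.00833333° lon × 0.00416667° lat. Centre is SW corner plus half of each.
latitude 64.45208° S, longitude 22.26250° E.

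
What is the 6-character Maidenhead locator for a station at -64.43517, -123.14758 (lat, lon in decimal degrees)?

CC85kn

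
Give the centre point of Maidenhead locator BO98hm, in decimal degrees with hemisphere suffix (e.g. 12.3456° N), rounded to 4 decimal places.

58.5208° N, 141.3750° W

Field B=1, O=14: +1·20° lon, +14·10° lat → SW at lon -160°, lat 50°.
Square 9, 8: +9·2° lon, +8·1° lat → SW at lon -142°, lat 58°.
Subsquare h=7, m=12: +7·0.0833333° lon, +12·0.0416667° lat → SW at lon -141.417°, lat 58.5°.
Cell spans 0.0833333° lon × 0.0416667° lat. Centre is SW corner plus half of each.
latitude 58.5208° N, longitude 141.3750° W.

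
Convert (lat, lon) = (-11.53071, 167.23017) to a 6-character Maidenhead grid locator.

Add 180° to longitude and 90° to latitude: 347.2302, 78.4693.
Field: 347.2302/20 → 17 → R, 78.4693/10 → 7 → H; chars RH.
Square: 7.2302/2 → 3, 8.4693/1 → 8; chars 38.
Subsquare: 1.2302/0.0833333 → 14 → o, 0.4693/0.0416667 → 11 → l; chars ol.

RH38ol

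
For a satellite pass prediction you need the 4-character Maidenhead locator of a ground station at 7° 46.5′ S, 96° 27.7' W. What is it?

Offset from 180°W / 90°S: lon 83.54°, lat 82.22°.
Field: lon ⌊83.54/20⌋ = 4 → E; lat ⌊82.22/10⌋ = 8 → I.
Square: lon ⌊3.54/2⌋ = 1; lat ⌊2.22/1⌋ = 2.

EI12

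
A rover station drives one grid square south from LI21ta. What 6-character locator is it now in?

LI20tx

Latitude subsquare a = 0; −1 → -1, wraps to 23 = x, carry into square.
Latitude square 1; −1 → 0.
The longitude characters are unchanged.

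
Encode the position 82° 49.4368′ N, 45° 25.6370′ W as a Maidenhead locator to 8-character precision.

GR72gt87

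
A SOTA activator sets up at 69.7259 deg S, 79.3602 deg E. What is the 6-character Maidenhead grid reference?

MC90qg

Shift to the Maidenhead origin (180°W, 90°S): lon 259.3602, lat 20.2741.
Field: lon ⌊259.3602/20⌋ = 12 → M; lat ⌊20.2741/10⌋ = 2 → C.
Square: lon ⌊19.3602/2⌋ = 9; lat ⌊0.2741/1⌋ = 0.
Subsquare: lon ⌊1.3602/0.0833333⌋ = 16 → q; lat ⌊0.2741/0.0416667⌋ = 6 → g.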